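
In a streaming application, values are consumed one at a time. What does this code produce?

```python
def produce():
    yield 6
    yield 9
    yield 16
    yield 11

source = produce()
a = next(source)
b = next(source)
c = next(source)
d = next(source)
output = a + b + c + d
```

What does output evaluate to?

Step 1: Create generator and consume all values:
  a = next(source) = 6
  b = next(source) = 9
  c = next(source) = 16
  d = next(source) = 11
Step 2: output = 6 + 9 + 16 + 11 = 42.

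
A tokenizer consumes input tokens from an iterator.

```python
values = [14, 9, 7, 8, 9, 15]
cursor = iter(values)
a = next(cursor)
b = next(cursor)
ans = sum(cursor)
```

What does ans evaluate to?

Step 1: Create iterator over [14, 9, 7, 8, 9, 15].
Step 2: a = next() = 14, b = next() = 9.
Step 3: sum() of remaining [7, 8, 9, 15] = 39.
Therefore ans = 39.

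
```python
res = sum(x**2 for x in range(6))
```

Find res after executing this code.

Step 1: Compute x**2 for each x in range(6):
  x=0: 0**2 = 0
  x=1: 1**2 = 1
  x=2: 2**2 = 4
  x=3: 3**2 = 9
  x=4: 4**2 = 16
  x=5: 5**2 = 25
Step 2: sum = 0 + 1 + 4 + 9 + 16 + 25 = 55.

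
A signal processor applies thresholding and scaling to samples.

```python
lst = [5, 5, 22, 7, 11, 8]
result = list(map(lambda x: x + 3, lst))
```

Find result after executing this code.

Step 1: Apply lambda x: x + 3 to each element:
  5 -> 8
  5 -> 8
  22 -> 25
  7 -> 10
  11 -> 14
  8 -> 11
Therefore result = [8, 8, 25, 10, 14, 11].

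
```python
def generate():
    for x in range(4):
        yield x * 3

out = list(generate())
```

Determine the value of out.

Step 1: For each x in range(4), yield x * 3:
  x=0: yield 0 * 3 = 0
  x=1: yield 1 * 3 = 3
  x=2: yield 2 * 3 = 6
  x=3: yield 3 * 3 = 9
Therefore out = [0, 3, 6, 9].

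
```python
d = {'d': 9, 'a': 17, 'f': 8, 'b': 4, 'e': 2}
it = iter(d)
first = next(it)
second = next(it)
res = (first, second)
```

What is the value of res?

Step 1: iter(d) iterates over keys: ['d', 'a', 'f', 'b', 'e'].
Step 2: first = next(it) = 'd', second = next(it) = 'a'.
Therefore res = ('d', 'a').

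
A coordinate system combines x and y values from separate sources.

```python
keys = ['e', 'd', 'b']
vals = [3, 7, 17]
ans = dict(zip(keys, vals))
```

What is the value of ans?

Step 1: zip pairs keys with values:
  'e' -> 3
  'd' -> 7
  'b' -> 17
Therefore ans = {'e': 3, 'd': 7, 'b': 17}.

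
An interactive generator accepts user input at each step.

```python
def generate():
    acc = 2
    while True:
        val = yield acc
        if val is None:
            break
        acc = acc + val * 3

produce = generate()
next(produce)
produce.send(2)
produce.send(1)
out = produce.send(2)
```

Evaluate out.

Step 1: next() -> yield acc=2.
Step 2: send(2) -> val=2, acc = 2 + 2*3 = 8, yield 8.
Step 3: send(1) -> val=1, acc = 8 + 1*3 = 11, yield 11.
Step 4: send(2) -> val=2, acc = 11 + 2*3 = 17, yield 17.
Therefore out = 17.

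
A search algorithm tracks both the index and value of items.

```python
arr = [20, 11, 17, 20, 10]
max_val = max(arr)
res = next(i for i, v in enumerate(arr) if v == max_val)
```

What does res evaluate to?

Step 1: max([20, 11, 17, 20, 10]) = 20.
Step 2: Find first index where value == 20:
  Index 0: 20 == 20, found!
Therefore res = 0.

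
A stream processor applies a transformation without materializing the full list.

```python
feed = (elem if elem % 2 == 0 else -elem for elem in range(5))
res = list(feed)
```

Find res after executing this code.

Step 1: For each elem in range(5), yield elem if even, else -elem:
  elem=0: even, yield 0
  elem=1: odd, yield -1
  elem=2: even, yield 2
  elem=3: odd, yield -3
  elem=4: even, yield 4
Therefore res = [0, -1, 2, -3, 4].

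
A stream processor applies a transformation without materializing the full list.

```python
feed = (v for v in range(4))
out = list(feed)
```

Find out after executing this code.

Step 1: Generator expression iterates range(4): [0, 1, 2, 3].
Step 2: list() collects all values.
Therefore out = [0, 1, 2, 3].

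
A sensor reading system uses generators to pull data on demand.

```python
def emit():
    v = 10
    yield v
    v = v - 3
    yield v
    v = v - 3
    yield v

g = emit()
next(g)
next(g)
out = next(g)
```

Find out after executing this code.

Step 1: Trace through generator execution:
  Yield 1: v starts at 10, yield 10
  Yield 2: v = 10 - 3 = 7, yield 7
  Yield 3: v = 7 - 3 = 4, yield 4
Step 2: First next() gets 10, second next() gets the second value, third next() yields 4.
Therefore out = 4.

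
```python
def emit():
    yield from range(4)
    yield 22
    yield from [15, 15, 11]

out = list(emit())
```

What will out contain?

Step 1: Trace yields in order:
  yield 0
  yield 1
  yield 2
  yield 3
  yield 22
  yield 15
  yield 15
  yield 11
Therefore out = [0, 1, 2, 3, 22, 15, 15, 11].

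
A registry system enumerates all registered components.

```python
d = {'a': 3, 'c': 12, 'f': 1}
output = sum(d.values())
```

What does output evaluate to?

Step 1: d.values() = [3, 12, 1].
Step 2: sum = 16.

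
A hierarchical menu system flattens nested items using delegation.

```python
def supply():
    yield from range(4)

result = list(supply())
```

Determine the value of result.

Step 1: yield from delegates to the iterable, yielding each element.
Step 2: Collected values: [0, 1, 2, 3].
Therefore result = [0, 1, 2, 3].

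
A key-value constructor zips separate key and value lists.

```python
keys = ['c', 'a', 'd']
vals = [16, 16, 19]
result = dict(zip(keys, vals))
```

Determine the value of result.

Step 1: zip pairs keys with values:
  'c' -> 16
  'a' -> 16
  'd' -> 19
Therefore result = {'c': 16, 'a': 16, 'd': 19}.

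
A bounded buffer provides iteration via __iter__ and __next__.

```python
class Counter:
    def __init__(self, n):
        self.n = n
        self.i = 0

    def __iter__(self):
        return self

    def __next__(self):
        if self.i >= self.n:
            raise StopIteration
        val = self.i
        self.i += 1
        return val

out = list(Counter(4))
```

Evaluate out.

Step 1: Counter(4) creates an iterator counting 0 to 3.
Step 2: list() consumes all values: [0, 1, 2, 3].
Therefore out = [0, 1, 2, 3].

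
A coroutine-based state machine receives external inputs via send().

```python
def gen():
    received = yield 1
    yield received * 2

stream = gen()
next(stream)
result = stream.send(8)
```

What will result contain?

Step 1: next(stream) advances to first yield, producing 1.
Step 2: send(8) resumes, received = 8.
Step 3: yield received * 2 = 8 * 2 = 16.
Therefore result = 16.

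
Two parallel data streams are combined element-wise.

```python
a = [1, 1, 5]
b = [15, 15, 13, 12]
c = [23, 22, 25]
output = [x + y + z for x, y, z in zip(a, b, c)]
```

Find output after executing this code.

Step 1: zip three lists (truncates to shortest, len=3):
  1 + 15 + 23 = 39
  1 + 15 + 22 = 38
  5 + 13 + 25 = 43
Therefore output = [39, 38, 43].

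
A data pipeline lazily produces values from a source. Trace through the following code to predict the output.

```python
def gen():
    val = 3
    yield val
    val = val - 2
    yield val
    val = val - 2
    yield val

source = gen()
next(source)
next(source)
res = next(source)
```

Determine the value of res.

Step 1: Trace through generator execution:
  Yield 1: val starts at 3, yield 3
  Yield 2: val = 3 - 2 = 1, yield 1
  Yield 3: val = 1 - 2 = -1, yield -1
Step 2: First next() gets 3, second next() gets the second value, third next() yields -1.
Therefore res = -1.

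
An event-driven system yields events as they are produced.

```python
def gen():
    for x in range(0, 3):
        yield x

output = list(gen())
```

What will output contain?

Step 1: The generator yields each value from range(0, 3).
Step 2: list() consumes all yields: [0, 1, 2].
Therefore output = [0, 1, 2].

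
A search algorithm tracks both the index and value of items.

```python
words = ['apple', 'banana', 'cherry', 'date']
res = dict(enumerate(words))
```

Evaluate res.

Step 1: enumerate pairs indices with words:
  0 -> 'apple'
  1 -> 'banana'
  2 -> 'cherry'
  3 -> 'date'
Therefore res = {0: 'apple', 1: 'banana', 2: 'cherry', 3: 'date'}.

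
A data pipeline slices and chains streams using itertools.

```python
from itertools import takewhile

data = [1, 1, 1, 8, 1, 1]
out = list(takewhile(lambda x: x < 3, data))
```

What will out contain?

Step 1: takewhile stops at first element >= 3:
  1 < 3: take
  1 < 3: take
  1 < 3: take
  8 >= 3: stop
Therefore out = [1, 1, 1].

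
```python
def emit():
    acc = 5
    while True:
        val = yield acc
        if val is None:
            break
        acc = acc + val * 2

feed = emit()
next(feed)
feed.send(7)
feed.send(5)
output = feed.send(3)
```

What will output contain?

Step 1: next() -> yield acc=5.
Step 2: send(7) -> val=7, acc = 5 + 7*2 = 19, yield 19.
Step 3: send(5) -> val=5, acc = 19 + 5*2 = 29, yield 29.
Step 4: send(3) -> val=3, acc = 29 + 3*2 = 35, yield 35.
Therefore output = 35.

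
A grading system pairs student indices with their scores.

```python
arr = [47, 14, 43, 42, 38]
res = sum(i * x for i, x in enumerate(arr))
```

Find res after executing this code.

Step 1: Compute i * x for each (i, x) in enumerate([47, 14, 43, 42, 38]):
  i=0, x=47: 0*47 = 0
  i=1, x=14: 1*14 = 14
  i=2, x=43: 2*43 = 86
  i=3, x=42: 3*42 = 126
  i=4, x=38: 4*38 = 152
Step 2: sum = 0 + 14 + 86 + 126 + 152 = 378.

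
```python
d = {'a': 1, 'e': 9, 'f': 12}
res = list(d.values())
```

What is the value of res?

Step 1: d.values() returns the dictionary values in insertion order.
Therefore res = [1, 9, 12].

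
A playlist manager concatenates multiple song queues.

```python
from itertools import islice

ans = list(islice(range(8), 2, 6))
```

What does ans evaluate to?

Step 1: islice(range(8), 2, 6) takes elements at indices [2, 6).
Step 2: Elements: [2, 3, 4, 5].
Therefore ans = [2, 3, 4, 5].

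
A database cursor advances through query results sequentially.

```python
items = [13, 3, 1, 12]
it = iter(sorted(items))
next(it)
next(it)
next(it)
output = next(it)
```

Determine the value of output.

Step 1: sorted([13, 3, 1, 12]) = [1, 3, 12, 13].
Step 2: Create iterator and skip 3 elements.
Step 3: next() returns 13.
Therefore output = 13.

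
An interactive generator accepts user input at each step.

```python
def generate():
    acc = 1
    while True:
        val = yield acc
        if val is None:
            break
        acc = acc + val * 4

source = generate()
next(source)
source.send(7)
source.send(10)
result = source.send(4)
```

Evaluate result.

Step 1: next() -> yield acc=1.
Step 2: send(7) -> val=7, acc = 1 + 7*4 = 29, yield 29.
Step 3: send(10) -> val=10, acc = 29 + 10*4 = 69, yield 69.
Step 4: send(4) -> val=4, acc = 69 + 4*4 = 85, yield 85.
Therefore result = 85.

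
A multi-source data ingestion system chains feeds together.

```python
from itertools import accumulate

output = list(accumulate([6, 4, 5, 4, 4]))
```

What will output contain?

Step 1: accumulate computes running sums:
  + 6 = 6
  + 4 = 10
  + 5 = 15
  + 4 = 19
  + 4 = 23
Therefore output = [6, 10, 15, 19, 23].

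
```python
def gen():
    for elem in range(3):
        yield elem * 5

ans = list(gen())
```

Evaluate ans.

Step 1: For each elem in range(3), yield elem * 5:
  elem=0: yield 0 * 5 = 0
  elem=1: yield 1 * 5 = 5
  elem=2: yield 2 * 5 = 10
Therefore ans = [0, 5, 10].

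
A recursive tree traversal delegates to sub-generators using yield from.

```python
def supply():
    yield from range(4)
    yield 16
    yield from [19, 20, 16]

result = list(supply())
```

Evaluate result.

Step 1: Trace yields in order:
  yield 0
  yield 1
  yield 2
  yield 3
  yield 16
  yield 19
  yield 20
  yield 16
Therefore result = [0, 1, 2, 3, 16, 19, 20, 16].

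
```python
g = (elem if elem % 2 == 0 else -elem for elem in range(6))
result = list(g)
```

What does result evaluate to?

Step 1: For each elem in range(6), yield elem if even, else -elem:
  elem=0: even, yield 0
  elem=1: odd, yield -1
  elem=2: even, yield 2
  elem=3: odd, yield -3
  elem=4: even, yield 4
  elem=5: odd, yield -5
Therefore result = [0, -1, 2, -3, 4, -5].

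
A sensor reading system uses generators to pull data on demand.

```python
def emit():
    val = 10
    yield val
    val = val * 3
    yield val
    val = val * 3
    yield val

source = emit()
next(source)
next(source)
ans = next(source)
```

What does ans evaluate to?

Step 1: Trace through generator execution:
  Yield 1: val starts at 10, yield 10
  Yield 2: val = 10 * 3 = 30, yield 30
  Yield 3: val = 30 * 3 = 90, yield 90
Step 2: First next() gets 10, second next() gets the second value, third next() yields 90.
Therefore ans = 90.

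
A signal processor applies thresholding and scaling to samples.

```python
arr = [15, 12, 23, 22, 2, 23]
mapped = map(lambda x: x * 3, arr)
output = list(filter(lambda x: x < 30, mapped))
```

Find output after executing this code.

Step 1: Map x * 3:
  15 -> 45
  12 -> 36
  23 -> 69
  22 -> 66
  2 -> 6
  23 -> 69
Step 2: Filter for < 30:
  45: removed
  36: removed
  69: removed
  66: removed
  6: kept
  69: removed
Therefore output = [6].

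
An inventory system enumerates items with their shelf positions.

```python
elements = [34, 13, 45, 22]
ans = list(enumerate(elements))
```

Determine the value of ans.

Step 1: enumerate pairs each element with its index:
  (0, 34)
  (1, 13)
  (2, 45)
  (3, 22)
Therefore ans = [(0, 34), (1, 13), (2, 45), (3, 22)].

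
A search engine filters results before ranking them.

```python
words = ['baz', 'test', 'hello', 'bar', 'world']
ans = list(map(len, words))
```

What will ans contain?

Step 1: Map len() to each word:
  'baz' -> 3
  'test' -> 4
  'hello' -> 5
  'bar' -> 3
  'world' -> 5
Therefore ans = [3, 4, 5, 3, 5].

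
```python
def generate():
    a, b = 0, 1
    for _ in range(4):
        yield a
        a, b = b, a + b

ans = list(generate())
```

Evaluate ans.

Step 1: Fibonacci-like sequence starting with a=0, b=1:
  Iteration 1: yield a=0, then a,b = 1,1
  Iteration 2: yield a=1, then a,b = 1,2
  Iteration 3: yield a=1, then a,b = 2,3
  Iteration 4: yield a=2, then a,b = 3,5
Therefore ans = [0, 1, 1, 2].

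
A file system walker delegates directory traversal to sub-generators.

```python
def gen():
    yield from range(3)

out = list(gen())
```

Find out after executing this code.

Step 1: yield from delegates to the iterable, yielding each element.
Step 2: Collected values: [0, 1, 2].
Therefore out = [0, 1, 2].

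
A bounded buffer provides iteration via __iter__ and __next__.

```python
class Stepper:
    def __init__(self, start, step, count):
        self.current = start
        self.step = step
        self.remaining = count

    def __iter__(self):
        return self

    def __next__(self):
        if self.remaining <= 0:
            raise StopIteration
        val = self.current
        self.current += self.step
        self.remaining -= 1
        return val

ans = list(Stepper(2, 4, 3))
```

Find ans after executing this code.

Step 1: Stepper starts at 2, increments by 4, for 3 steps:
  Yield 2, then current += 4
  Yield 6, then current += 4
  Yield 10, then current += 4
Therefore ans = [2, 6, 10].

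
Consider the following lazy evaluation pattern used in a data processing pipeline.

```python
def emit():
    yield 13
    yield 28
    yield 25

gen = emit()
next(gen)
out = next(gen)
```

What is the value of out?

Step 1: emit() creates a generator.
Step 2: next(gen) yields 13 (consumed and discarded).
Step 3: next(gen) yields 28, assigned to out.
Therefore out = 28.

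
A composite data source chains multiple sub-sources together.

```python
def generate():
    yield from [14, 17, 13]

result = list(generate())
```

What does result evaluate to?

Step 1: yield from delegates to the iterable, yielding each element.
Step 2: Collected values: [14, 17, 13].
Therefore result = [14, 17, 13].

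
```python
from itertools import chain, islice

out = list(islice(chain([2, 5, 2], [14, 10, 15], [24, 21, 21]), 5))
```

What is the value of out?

Step 1: chain([2, 5, 2], [14, 10, 15], [24, 21, 21]) = [2, 5, 2, 14, 10, 15, 24, 21, 21].
Step 2: islice takes first 5 elements: [2, 5, 2, 14, 10].
Therefore out = [2, 5, 2, 14, 10].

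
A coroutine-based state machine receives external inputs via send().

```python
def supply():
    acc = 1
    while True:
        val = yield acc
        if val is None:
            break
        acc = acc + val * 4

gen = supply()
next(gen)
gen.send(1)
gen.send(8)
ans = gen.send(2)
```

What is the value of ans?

Step 1: next() -> yield acc=1.
Step 2: send(1) -> val=1, acc = 1 + 1*4 = 5, yield 5.
Step 3: send(8) -> val=8, acc = 5 + 8*4 = 37, yield 37.
Step 4: send(2) -> val=2, acc = 37 + 2*4 = 45, yield 45.
Therefore ans = 45.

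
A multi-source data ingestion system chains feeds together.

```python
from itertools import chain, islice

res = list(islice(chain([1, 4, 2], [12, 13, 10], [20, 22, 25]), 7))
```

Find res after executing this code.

Step 1: chain([1, 4, 2], [12, 13, 10], [20, 22, 25]) = [1, 4, 2, 12, 13, 10, 20, 22, 25].
Step 2: islice takes first 7 elements: [1, 4, 2, 12, 13, 10, 20].
Therefore res = [1, 4, 2, 12, 13, 10, 20].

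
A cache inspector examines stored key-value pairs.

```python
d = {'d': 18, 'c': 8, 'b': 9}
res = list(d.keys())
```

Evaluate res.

Step 1: d.keys() returns the dictionary keys in insertion order.
Therefore res = ['d', 'c', 'b'].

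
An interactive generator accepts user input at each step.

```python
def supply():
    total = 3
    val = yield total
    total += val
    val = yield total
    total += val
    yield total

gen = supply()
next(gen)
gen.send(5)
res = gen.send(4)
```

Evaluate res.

Step 1: next() -> yield total=3.
Step 2: send(5) -> val=5, total = 3+5 = 8, yield 8.
Step 3: send(4) -> val=4, total = 8+4 = 12, yield 12.
Therefore res = 12.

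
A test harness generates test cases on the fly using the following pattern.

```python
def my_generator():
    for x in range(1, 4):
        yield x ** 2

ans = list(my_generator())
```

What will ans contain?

Step 1: For each x in range(1, 4), yield x**2:
  x=1: yield 1**2 = 1
  x=2: yield 2**2 = 4
  x=3: yield 3**2 = 9
Therefore ans = [1, 4, 9].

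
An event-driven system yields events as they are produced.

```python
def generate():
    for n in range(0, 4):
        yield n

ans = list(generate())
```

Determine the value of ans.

Step 1: The generator yields each value from range(0, 4).
Step 2: list() consumes all yields: [0, 1, 2, 3].
Therefore ans = [0, 1, 2, 3].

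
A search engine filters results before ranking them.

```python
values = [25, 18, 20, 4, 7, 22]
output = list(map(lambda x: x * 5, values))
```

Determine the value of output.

Step 1: Apply lambda x: x * 5 to each element:
  25 -> 125
  18 -> 90
  20 -> 100
  4 -> 20
  7 -> 35
  22 -> 110
Therefore output = [125, 90, 100, 20, 35, 110].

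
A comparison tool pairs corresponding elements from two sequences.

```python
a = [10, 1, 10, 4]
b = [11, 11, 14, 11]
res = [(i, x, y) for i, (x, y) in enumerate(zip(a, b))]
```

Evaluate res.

Step 1: enumerate(zip(a, b)) gives index with paired elements:
  i=0: (10, 11)
  i=1: (1, 11)
  i=2: (10, 14)
  i=3: (4, 11)
Therefore res = [(0, 10, 11), (1, 1, 11), (2, 10, 14), (3, 4, 11)].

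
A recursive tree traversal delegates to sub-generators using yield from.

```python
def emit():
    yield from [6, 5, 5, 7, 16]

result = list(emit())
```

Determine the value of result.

Step 1: yield from delegates to the iterable, yielding each element.
Step 2: Collected values: [6, 5, 5, 7, 16].
Therefore result = [6, 5, 5, 7, 16].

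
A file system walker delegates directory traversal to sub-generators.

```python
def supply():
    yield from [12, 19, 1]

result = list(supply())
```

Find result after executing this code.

Step 1: yield from delegates to the iterable, yielding each element.
Step 2: Collected values: [12, 19, 1].
Therefore result = [12, 19, 1].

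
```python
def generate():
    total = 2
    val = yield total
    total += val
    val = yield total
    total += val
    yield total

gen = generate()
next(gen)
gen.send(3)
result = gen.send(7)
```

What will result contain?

Step 1: next() -> yield total=2.
Step 2: send(3) -> val=3, total = 2+3 = 5, yield 5.
Step 3: send(7) -> val=7, total = 5+7 = 12, yield 12.
Therefore result = 12.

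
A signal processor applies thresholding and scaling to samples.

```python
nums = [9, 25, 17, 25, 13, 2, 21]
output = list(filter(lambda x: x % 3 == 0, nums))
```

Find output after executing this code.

Step 1: Filter elements divisible by 3:
  9 % 3 = 0: kept
  25 % 3 = 1: removed
  17 % 3 = 2: removed
  25 % 3 = 1: removed
  13 % 3 = 1: removed
  2 % 3 = 2: removed
  21 % 3 = 0: kept
Therefore output = [9, 21].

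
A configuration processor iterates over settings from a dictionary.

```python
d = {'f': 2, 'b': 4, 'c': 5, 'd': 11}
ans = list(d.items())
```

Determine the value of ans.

Step 1: d.items() returns (key, value) pairs in insertion order.
Therefore ans = [('f', 2), ('b', 4), ('c', 5), ('d', 11)].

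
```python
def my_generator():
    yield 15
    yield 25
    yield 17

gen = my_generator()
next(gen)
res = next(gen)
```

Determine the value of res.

Step 1: my_generator() creates a generator.
Step 2: next(gen) yields 15 (consumed and discarded).
Step 3: next(gen) yields 25, assigned to res.
Therefore res = 25.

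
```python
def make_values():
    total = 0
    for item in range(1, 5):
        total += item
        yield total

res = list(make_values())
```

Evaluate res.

Step 1: Generator accumulates running sum:
  item=1: total = 1, yield 1
  item=2: total = 3, yield 3
  item=3: total = 6, yield 6
  item=4: total = 10, yield 10
Therefore res = [1, 3, 6, 10].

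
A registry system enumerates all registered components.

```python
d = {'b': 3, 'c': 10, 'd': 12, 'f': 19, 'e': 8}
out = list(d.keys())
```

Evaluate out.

Step 1: d.keys() returns the dictionary keys in insertion order.
Therefore out = ['b', 'c', 'd', 'f', 'e'].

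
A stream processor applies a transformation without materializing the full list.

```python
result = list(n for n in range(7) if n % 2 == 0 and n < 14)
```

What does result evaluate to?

Step 1: Filter range(7) where n % 2 == 0 and n < 14:
  n=0: both conditions met, included
  n=1: excluded (1 % 2 != 0)
  n=2: both conditions met, included
  n=3: excluded (3 % 2 != 0)
  n=4: both conditions met, included
  n=5: excluded (5 % 2 != 0)
  n=6: both conditions met, included
Therefore result = [0, 2, 4, 6].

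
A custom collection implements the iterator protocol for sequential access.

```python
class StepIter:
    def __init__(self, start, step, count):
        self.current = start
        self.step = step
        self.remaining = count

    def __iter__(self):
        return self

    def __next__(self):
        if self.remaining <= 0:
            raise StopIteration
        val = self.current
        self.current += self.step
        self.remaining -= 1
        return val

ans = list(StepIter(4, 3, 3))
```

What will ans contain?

Step 1: StepIter starts at 4, increments by 3, for 3 steps:
  Yield 4, then current += 3
  Yield 7, then current += 3
  Yield 10, then current += 3
Therefore ans = [4, 7, 10].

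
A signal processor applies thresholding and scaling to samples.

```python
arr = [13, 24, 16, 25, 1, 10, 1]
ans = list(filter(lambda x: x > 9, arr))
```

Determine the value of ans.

Step 1: Filter elements > 9:
  13: kept
  24: kept
  16: kept
  25: kept
  1: removed
  10: kept
  1: removed
Therefore ans = [13, 24, 16, 25, 10].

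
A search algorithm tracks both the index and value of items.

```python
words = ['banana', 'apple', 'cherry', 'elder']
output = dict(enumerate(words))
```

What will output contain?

Step 1: enumerate pairs indices with words:
  0 -> 'banana'
  1 -> 'apple'
  2 -> 'cherry'
  3 -> 'elder'
Therefore output = {0: 'banana', 1: 'apple', 2: 'cherry', 3: 'elder'}.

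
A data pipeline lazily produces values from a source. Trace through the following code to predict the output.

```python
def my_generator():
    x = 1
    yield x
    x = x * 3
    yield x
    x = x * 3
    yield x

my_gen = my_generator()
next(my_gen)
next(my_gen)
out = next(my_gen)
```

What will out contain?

Step 1: Trace through generator execution:
  Yield 1: x starts at 1, yield 1
  Yield 2: x = 1 * 3 = 3, yield 3
  Yield 3: x = 3 * 3 = 9, yield 9
Step 2: First next() gets 1, second next() gets the second value, third next() yields 9.
Therefore out = 9.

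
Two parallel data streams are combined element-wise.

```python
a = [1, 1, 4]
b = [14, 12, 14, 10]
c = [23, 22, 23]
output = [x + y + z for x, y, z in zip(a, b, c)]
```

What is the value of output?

Step 1: zip three lists (truncates to shortest, len=3):
  1 + 14 + 23 = 38
  1 + 12 + 22 = 35
  4 + 14 + 23 = 41
Therefore output = [38, 35, 41].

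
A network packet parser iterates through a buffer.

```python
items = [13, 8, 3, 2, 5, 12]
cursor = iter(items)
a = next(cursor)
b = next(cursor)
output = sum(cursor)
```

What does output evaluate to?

Step 1: Create iterator over [13, 8, 3, 2, 5, 12].
Step 2: a = next() = 13, b = next() = 8.
Step 3: sum() of remaining [3, 2, 5, 12] = 22.
Therefore output = 22.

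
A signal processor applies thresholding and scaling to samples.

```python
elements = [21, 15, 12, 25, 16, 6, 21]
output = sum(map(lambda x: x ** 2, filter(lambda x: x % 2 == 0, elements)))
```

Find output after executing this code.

Step 1: Filter even numbers from [21, 15, 12, 25, 16, 6, 21]: [12, 16, 6]
Step 2: Square each: [144, 256, 36]
Step 3: Sum = 436.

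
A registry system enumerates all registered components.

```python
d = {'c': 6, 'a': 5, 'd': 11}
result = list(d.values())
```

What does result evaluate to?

Step 1: d.values() returns the dictionary values in insertion order.
Therefore result = [6, 5, 11].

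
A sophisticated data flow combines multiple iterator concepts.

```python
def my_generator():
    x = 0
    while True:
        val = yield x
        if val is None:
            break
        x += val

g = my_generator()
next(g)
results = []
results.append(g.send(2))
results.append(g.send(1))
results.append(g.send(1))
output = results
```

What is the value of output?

Step 1: next(g) -> yield 0.
Step 2: send(2) -> x = 2, yield 2.
Step 3: send(1) -> x = 3, yield 3.
Step 4: send(1) -> x = 4, yield 4.
Therefore output = [2, 3, 4].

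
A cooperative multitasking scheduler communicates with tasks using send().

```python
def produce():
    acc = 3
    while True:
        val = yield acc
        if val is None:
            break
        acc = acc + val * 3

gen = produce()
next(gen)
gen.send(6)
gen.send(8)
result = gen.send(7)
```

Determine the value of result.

Step 1: next() -> yield acc=3.
Step 2: send(6) -> val=6, acc = 3 + 6*3 = 21, yield 21.
Step 3: send(8) -> val=8, acc = 21 + 8*3 = 45, yield 45.
Step 4: send(7) -> val=7, acc = 45 + 7*3 = 66, yield 66.
Therefore result = 66.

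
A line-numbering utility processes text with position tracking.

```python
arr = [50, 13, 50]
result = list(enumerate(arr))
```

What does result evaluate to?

Step 1: enumerate pairs each element with its index:
  (0, 50)
  (1, 13)
  (2, 50)
Therefore result = [(0, 50), (1, 13), (2, 50)].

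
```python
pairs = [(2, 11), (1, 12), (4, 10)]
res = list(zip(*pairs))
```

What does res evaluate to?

Step 1: zip(*pairs) transposes: unzips [(2, 11), (1, 12), (4, 10)] into separate sequences.
Step 2: First elements: (2, 1, 4), second elements: (11, 12, 10).
Therefore res = [(2, 1, 4), (11, 12, 10)].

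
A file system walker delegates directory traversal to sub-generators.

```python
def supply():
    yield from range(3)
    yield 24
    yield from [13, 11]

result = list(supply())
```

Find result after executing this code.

Step 1: Trace yields in order:
  yield 0
  yield 1
  yield 2
  yield 24
  yield 13
  yield 11
Therefore result = [0, 1, 2, 24, 13, 11].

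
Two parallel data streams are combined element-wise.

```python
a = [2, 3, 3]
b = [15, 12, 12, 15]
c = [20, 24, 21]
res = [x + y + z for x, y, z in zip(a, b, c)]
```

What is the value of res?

Step 1: zip three lists (truncates to shortest, len=3):
  2 + 15 + 20 = 37
  3 + 12 + 24 = 39
  3 + 12 + 21 = 36
Therefore res = [37, 39, 36].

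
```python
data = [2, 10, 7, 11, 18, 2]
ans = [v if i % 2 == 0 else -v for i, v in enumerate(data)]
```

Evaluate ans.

Step 1: For each (i, v), keep v if i is even, negate if odd:
  i=0 (even): keep 2
  i=1 (odd): negate to -10
  i=2 (even): keep 7
  i=3 (odd): negate to -11
  i=4 (even): keep 18
  i=5 (odd): negate to -2
Therefore ans = [2, -10, 7, -11, 18, -2].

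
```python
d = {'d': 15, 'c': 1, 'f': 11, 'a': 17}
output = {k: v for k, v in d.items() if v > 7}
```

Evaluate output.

Step 1: Filter items where value > 7:
  'd': 15 > 7: kept
  'c': 1 <= 7: removed
  'f': 11 > 7: kept
  'a': 17 > 7: kept
Therefore output = {'d': 15, 'f': 11, 'a': 17}.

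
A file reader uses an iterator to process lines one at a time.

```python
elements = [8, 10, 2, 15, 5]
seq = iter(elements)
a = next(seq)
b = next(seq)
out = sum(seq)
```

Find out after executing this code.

Step 1: Create iterator over [8, 10, 2, 15, 5].
Step 2: a = next() = 8, b = next() = 10.
Step 3: sum() of remaining [2, 15, 5] = 22.
Therefore out = 22.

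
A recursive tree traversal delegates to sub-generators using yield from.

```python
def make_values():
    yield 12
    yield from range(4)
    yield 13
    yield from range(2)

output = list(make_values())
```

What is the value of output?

Step 1: Trace yields in order:
  yield 12
  yield 0
  yield 1
  yield 2
  yield 3
  yield 13
  yield 0
  yield 1
Therefore output = [12, 0, 1, 2, 3, 13, 0, 1].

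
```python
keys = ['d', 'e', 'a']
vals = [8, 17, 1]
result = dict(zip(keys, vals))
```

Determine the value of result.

Step 1: zip pairs keys with values:
  'd' -> 8
  'e' -> 17
  'a' -> 1
Therefore result = {'d': 8, 'e': 17, 'a': 1}.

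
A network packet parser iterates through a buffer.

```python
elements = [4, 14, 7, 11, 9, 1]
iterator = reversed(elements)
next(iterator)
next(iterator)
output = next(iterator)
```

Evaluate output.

Step 1: reversed([4, 14, 7, 11, 9, 1]) gives iterator: [1, 9, 11, 7, 14, 4].
Step 2: First next() = 1, second next() = 9.
Step 3: Third next() = 11.
Therefore output = 11.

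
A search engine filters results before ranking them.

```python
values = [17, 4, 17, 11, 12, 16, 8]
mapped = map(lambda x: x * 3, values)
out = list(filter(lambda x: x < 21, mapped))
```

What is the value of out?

Step 1: Map x * 3:
  17 -> 51
  4 -> 12
  17 -> 51
  11 -> 33
  12 -> 36
  16 -> 48
  8 -> 24
Step 2: Filter for < 21:
  51: removed
  12: kept
  51: removed
  33: removed
  36: removed
  48: removed
  24: removed
Therefore out = [12].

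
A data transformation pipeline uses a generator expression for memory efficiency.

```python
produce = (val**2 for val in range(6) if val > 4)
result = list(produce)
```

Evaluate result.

Step 1: For range(6), keep val > 4, then square:
  val=0: 0 <= 4, excluded
  val=1: 1 <= 4, excluded
  val=2: 2 <= 4, excluded
  val=3: 3 <= 4, excluded
  val=4: 4 <= 4, excluded
  val=5: 5 > 4, yield 5**2 = 25
Therefore result = [25].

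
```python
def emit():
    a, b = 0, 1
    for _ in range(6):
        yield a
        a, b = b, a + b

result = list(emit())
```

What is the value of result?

Step 1: Fibonacci-like sequence starting with a=0, b=1:
  Iteration 1: yield a=0, then a,b = 1,1
  Iteration 2: yield a=1, then a,b = 1,2
  Iteration 3: yield a=1, then a,b = 2,3
  Iteration 4: yield a=2, then a,b = 3,5
  Iteration 5: yield a=3, then a,b = 5,8
  Iteration 6: yield a=5, then a,b = 8,13
Therefore result = [0, 1, 1, 2, 3, 5].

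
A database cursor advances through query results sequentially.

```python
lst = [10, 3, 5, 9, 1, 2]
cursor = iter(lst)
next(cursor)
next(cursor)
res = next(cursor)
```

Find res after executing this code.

Step 1: Create iterator over [10, 3, 5, 9, 1, 2].
Step 2: next() consumes 10.
Step 3: next() consumes 3.
Step 4: next() returns 5.
Therefore res = 5.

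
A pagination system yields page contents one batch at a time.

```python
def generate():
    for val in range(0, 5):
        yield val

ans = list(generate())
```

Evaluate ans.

Step 1: The generator yields each value from range(0, 5).
Step 2: list() consumes all yields: [0, 1, 2, 3, 4].
Therefore ans = [0, 1, 2, 3, 4].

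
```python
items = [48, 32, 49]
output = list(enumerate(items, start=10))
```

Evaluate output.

Step 1: enumerate with start=10:
  (10, 48)
  (11, 32)
  (12, 49)
Therefore output = [(10, 48), (11, 32), (12, 49)].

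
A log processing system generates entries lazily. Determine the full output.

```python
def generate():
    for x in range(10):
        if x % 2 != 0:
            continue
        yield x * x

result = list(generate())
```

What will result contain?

Step 1: Only yield x**2 when x is divisible by 2:
  x=0: 0 % 2 == 0, yield 0**2 = 0
  x=2: 2 % 2 == 0, yield 2**2 = 4
  x=4: 4 % 2 == 0, yield 4**2 = 16
  x=6: 6 % 2 == 0, yield 6**2 = 36
  x=8: 8 % 2 == 0, yield 8**2 = 64
Therefore result = [0, 4, 16, 36, 64].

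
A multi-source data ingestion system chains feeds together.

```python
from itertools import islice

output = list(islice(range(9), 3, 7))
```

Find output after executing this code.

Step 1: islice(range(9), 3, 7) takes elements at indices [3, 7).
Step 2: Elements: [3, 4, 5, 6].
Therefore output = [3, 4, 5, 6].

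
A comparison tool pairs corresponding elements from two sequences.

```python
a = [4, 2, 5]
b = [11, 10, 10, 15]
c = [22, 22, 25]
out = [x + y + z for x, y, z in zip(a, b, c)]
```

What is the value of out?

Step 1: zip three lists (truncates to shortest, len=3):
  4 + 11 + 22 = 37
  2 + 10 + 22 = 34
  5 + 10 + 25 = 40
Therefore out = [37, 34, 40].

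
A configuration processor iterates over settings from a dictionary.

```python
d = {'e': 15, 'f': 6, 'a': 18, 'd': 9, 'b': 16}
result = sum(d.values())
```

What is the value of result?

Step 1: d.values() = [15, 6, 18, 9, 16].
Step 2: sum = 64.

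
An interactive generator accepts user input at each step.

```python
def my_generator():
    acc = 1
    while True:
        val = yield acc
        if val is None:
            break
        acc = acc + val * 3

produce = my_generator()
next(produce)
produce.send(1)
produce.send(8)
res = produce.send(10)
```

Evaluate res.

Step 1: next() -> yield acc=1.
Step 2: send(1) -> val=1, acc = 1 + 1*3 = 4, yield 4.
Step 3: send(8) -> val=8, acc = 4 + 8*3 = 28, yield 28.
Step 4: send(10) -> val=10, acc = 28 + 10*3 = 58, yield 58.
Therefore res = 58.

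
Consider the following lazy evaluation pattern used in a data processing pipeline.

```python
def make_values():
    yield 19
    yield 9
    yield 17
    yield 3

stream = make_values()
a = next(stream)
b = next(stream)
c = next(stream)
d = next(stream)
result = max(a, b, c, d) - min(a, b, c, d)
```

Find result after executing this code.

Step 1: Create generator and consume all values:
  a = next(stream) = 19
  b = next(stream) = 9
  c = next(stream) = 17
  d = next(stream) = 3
Step 2: max = 19, min = 3, result = 19 - 3 = 16.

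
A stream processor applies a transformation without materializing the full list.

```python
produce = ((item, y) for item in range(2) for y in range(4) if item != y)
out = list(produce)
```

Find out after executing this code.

Step 1: Nested generator over range(2) x range(4) where item != y:
  (0, 0): excluded (item == y)
  (0, 1): included
  (0, 2): included
  (0, 3): included
  (1, 0): included
  (1, 1): excluded (item == y)
  (1, 2): included
  (1, 3): included
Therefore out = [(0, 1), (0, 2), (0, 3), (1, 0), (1, 2), (1, 3)].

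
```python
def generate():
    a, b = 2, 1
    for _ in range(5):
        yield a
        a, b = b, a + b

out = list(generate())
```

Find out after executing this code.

Step 1: Fibonacci-like sequence starting with a=2, b=1:
  Iteration 1: yield a=2, then a,b = 1,3
  Iteration 2: yield a=1, then a,b = 3,4
  Iteration 3: yield a=3, then a,b = 4,7
  Iteration 4: yield a=4, then a,b = 7,11
  Iteration 5: yield a=7, then a,b = 11,18
Therefore out = [2, 1, 3, 4, 7].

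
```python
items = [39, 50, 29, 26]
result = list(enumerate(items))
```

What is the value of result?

Step 1: enumerate pairs each element with its index:
  (0, 39)
  (1, 50)
  (2, 29)
  (3, 26)
Therefore result = [(0, 39), (1, 50), (2, 29), (3, 26)].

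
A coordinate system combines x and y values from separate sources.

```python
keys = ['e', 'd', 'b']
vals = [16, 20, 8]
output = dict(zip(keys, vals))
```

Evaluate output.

Step 1: zip pairs keys with values:
  'e' -> 16
  'd' -> 20
  'b' -> 8
Therefore output = {'e': 16, 'd': 20, 'b': 8}.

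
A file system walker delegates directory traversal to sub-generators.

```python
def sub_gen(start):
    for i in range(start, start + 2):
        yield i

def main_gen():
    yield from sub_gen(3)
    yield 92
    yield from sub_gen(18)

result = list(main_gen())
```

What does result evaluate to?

Step 1: main_gen() delegates to sub_gen(3):
  yield 3
  yield 4
Step 2: yield 92
Step 3: Delegates to sub_gen(18):
  yield 18
  yield 19
Therefore result = [3, 4, 92, 18, 19].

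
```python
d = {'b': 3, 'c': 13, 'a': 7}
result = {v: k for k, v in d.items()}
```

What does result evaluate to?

Step 1: Invert dict (swap keys and values):
  'b': 3 -> 3: 'b'
  'c': 13 -> 13: 'c'
  'a': 7 -> 7: 'a'
Therefore result = {3: 'b', 13: 'c', 7: 'a'}.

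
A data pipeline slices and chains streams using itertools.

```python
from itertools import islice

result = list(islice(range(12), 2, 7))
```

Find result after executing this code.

Step 1: islice(range(12), 2, 7) takes elements at indices [2, 7).
Step 2: Elements: [2, 3, 4, 5, 6].
Therefore result = [2, 3, 4, 5, 6].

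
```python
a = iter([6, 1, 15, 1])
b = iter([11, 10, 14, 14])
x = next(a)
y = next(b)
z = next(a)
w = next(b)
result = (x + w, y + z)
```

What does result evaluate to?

Step 1: a iterates [6, 1, 15, 1], b iterates [11, 10, 14, 14].
Step 2: x = next(a) = 6, y = next(b) = 11.
Step 3: z = next(a) = 1, w = next(b) = 10.
Step 4: result = (6 + 10, 11 + 1) = (16, 12).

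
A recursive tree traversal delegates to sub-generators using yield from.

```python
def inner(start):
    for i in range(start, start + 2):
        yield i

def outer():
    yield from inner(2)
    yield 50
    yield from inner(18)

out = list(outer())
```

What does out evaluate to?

Step 1: outer() delegates to inner(2):
  yield 2
  yield 3
Step 2: yield 50
Step 3: Delegates to inner(18):
  yield 18
  yield 19
Therefore out = [2, 3, 50, 18, 19].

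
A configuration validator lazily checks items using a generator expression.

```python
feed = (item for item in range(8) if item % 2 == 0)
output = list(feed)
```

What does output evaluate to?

Step 1: Filter range(8) keeping only even values:
  item=0: even, included
  item=1: odd, excluded
  item=2: even, included
  item=3: odd, excluded
  item=4: even, included
  item=5: odd, excluded
  item=6: even, included
  item=7: odd, excluded
Therefore output = [0, 2, 4, 6].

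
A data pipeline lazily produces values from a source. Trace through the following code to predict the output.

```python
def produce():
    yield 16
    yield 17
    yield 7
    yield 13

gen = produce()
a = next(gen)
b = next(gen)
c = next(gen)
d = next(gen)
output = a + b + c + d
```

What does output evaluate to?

Step 1: Create generator and consume all values:
  a = next(gen) = 16
  b = next(gen) = 17
  c = next(gen) = 7
  d = next(gen) = 13
Step 2: output = 16 + 17 + 7 + 13 = 53.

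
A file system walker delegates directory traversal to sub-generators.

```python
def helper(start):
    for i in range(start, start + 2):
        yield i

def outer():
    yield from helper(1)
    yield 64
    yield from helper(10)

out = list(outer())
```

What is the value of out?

Step 1: outer() delegates to helper(1):
  yield 1
  yield 2
Step 2: yield 64
Step 3: Delegates to helper(10):
  yield 10
  yield 11
Therefore out = [1, 2, 64, 10, 11].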